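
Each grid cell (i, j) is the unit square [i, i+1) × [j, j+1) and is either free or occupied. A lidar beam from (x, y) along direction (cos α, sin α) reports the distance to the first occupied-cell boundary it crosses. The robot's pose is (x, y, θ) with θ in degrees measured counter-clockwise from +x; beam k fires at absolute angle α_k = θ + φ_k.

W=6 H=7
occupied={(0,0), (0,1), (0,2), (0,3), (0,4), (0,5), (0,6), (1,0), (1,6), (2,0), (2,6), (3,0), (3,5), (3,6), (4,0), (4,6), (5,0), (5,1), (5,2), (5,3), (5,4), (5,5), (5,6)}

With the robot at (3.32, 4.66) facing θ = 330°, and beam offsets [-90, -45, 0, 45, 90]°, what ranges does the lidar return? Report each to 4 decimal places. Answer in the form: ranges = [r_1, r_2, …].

ranges = [4.2262, 3.7891, 1.9399, 1.7393, 0.3926]

beam 1: φ=-90°, α=240°
  direction (-0.5000, -0.8660); cell (3,4); t to first gridline: x 0.6400, y 0.7621 (then +2.0000 / +1.1547)
    (2,4) via x @ 0.6400
    (2,3) via y @ 0.7621
    (2,2) via y @ 1.9168
    (1,2) via x @ 2.6400
    (1,1) via y @ 3.0715
    (1,0) via y @ 4.2262  # hit
  → r_1 = 4.2262
beam 2: φ=-45°, α=285°
  direction (0.2588, -0.9659); cell (3,4); t to first gridline: x 2.6273, y 0.6833 (then +3.8637 / +1.0353)
    (3,3) via y @ 0.6833
    (3,2) via y @ 1.7186
    (4,2) via x @ 2.6273
    (4,1) via y @ 2.7538
    (4,0) via y @ 3.7891  # hit
  → r_2 = 3.7891
beam 3: φ=0°, α=330°
  direction (0.8660, -0.5000); cell (3,4); t to first gridline: x 0.7852, y 1.3200 (then +1.1547 / +2.0000)
    (4,4) via x @ 0.7852
    (4,3) via y @ 1.3200
    (5,3) via x @ 1.9399  # hit
  → r_3 = 1.9399
beam 4: φ=45°, α=15°
  direction (0.9659, 0.2588); cell (3,4); t to first gridline: x 0.7040, y 1.3137 (then +1.0353 / +3.8637)
    (4,4) via x @ 0.7040
    (4,5) via y @ 1.3137
    (5,5) via x @ 1.7393  # hit
  → r_4 = 1.7393
beam 5: φ=90°, α=60°
  direction (0.5000, 0.8660); cell (3,4); t to first gridline: x 1.3600, y 0.3926 (then +2.0000 / +1.1547)
    (3,5) via y @ 0.3926  # hit
  → r_5 = 0.3926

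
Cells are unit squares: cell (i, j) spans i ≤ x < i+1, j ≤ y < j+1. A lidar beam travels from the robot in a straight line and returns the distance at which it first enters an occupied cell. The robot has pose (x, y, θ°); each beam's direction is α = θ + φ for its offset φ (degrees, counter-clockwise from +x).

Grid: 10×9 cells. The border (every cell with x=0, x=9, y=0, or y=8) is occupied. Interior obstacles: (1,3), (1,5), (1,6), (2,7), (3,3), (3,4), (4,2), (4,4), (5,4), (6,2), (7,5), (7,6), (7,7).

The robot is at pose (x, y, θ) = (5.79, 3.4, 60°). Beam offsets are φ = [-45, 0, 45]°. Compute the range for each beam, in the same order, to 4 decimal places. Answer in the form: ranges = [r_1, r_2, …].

ranges = [3.3232, 2.4200, 0.6212]

beam 1: φ=-45°, α=15°
  dir = (cos 15°, sin 15°) = (0.9659, 0.2588); from cell (5,3)
  next x-line at t=0.2174, next y-line at t=2.3182; Δt_x=1.0353, Δt_y=3.8637
    x: enter (6,3) at t=0.2174
    x: enter (7,3) at t=1.2527
    x: enter (8,3) at t=2.2880
    y: enter (8,4) at t=2.3182
    x: enter (9,4) at t=3.3232 ← occupied
  → r_1 = 3.3232
beam 2: φ=0°, α=60°
  dir = (cos 60°, sin 60°) = (0.5000, 0.8660); from cell (5,3)
  next x-line at t=0.4200, next y-line at t=0.6928; Δt_x=2.0000, Δt_y=1.1547
    x: enter (6,3) at t=0.4200
    y: enter (6,4) at t=0.6928
    y: enter (6,5) at t=1.8475
    x: enter (7,5) at t=2.4200 ← occupied
  → r_2 = 2.4200
beam 3: φ=45°, α=105°
  dir = (cos 105°, sin 105°) = (-0.2588, 0.9659); from cell (5,3)
  next x-line at t=3.0523, next y-line at t=0.6212; Δt_x=3.8637, Δt_y=1.0353
    y: enter (5,4) at t=0.6212 ← occupied
  → r_3 = 0.6212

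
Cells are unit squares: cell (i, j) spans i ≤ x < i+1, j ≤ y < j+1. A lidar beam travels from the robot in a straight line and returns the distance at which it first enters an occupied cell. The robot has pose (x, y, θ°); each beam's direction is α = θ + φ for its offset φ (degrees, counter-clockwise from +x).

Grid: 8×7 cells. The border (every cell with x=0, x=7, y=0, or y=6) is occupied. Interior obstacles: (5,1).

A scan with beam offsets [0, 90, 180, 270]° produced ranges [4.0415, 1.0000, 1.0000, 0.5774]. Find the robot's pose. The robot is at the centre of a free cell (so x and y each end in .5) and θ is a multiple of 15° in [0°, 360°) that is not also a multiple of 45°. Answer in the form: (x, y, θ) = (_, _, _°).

Candidates: 29 free-cell centres × 16 headings = 464 poses. Raycast each; keep the one whose scan matches to 4 dp.
  (5.5, 4.5, 75°): beam 1 = 1.5529 ≠ 4.0415 ✗
  (2.5, 3.5, 30°): beam 1 = 5.0000 ≠ 4.0415 ✗
  (4.5, 1.5, 345°): beam 1 = 0.5176 ≠ 4.0415 ✗
  (4.5, 2.5, 240°): beam 1 = 1.7321 ≠ 4.0415 ✗
  (6.5, 5.5, 165°): beam 1 = 1.9319 ≠ 4.0415 ✗
  …
  (6.5, 2.5, 120°): r_1=4.0415, r_2=1.0000, r_3=1.0000, r_4=0.5774 — all match ✓
No second candidate reproduces the full scan.

(x, y, θ) = (6.5, 2.5, 120°)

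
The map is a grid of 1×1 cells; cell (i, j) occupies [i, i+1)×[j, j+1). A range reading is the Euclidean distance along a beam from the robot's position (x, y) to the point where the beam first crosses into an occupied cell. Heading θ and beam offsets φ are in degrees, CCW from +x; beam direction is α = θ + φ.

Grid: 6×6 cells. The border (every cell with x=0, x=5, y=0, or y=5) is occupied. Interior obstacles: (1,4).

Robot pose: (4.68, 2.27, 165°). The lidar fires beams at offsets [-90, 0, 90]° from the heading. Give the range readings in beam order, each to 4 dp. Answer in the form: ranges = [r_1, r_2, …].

ranges = [1.2364, 3.8098, 1.3148]

beam 1: φ=-90°, α=75°
  d=(0.2588,0.9659)  start (4,2)  tX=1.2364 tY=0.7558  stride 1/|dx|=3.8637 1/|dy|=1.0353
    cross y-line → (4,3), t=0.7558
    cross x-line → (5,3), t=1.2364 (wall)
  → r_1 = 1.2364
beam 2: φ=0°, α=165°
  d=(-0.9659,0.2588)  start (4,2)  tX=0.7040 tY=2.8205  stride 1/|dx|=1.0353 1/|dy|=3.8637
    cross x-line → (3,2), t=0.7040
    cross x-line → (2,2), t=1.7393
    cross x-line → (1,2), t=2.7745
    cross y-line → (1,3), t=2.8205
    cross x-line → (0,3), t=3.8098 (wall)
  → r_2 = 3.8098
beam 3: φ=90°, α=255°
  d=(-0.2588,-0.9659)  start (4,2)  tX=2.6273 tY=0.2795  stride 1/|dx|=3.8637 1/|dy|=1.0353
    cross y-line → (4,1), t=0.2795
    cross y-line → (4,0), t=1.3148 (wall)
  → r_3 = 1.3148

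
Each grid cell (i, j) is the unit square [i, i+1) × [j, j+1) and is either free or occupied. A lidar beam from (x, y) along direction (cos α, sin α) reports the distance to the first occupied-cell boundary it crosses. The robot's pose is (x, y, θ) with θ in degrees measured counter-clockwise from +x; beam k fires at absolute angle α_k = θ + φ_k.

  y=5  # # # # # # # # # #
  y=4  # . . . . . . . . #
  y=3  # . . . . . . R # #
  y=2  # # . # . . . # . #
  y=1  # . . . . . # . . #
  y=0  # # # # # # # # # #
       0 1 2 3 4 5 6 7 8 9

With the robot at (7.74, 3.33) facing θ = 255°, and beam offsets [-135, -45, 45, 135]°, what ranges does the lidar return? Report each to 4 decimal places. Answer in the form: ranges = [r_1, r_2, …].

beam 1: φ=-135°, α=120°
  cosα=-0.5000 sinα=0.8660 | (7,3) | tMaxX 1.4800 tMaxY 0.7736 | tΔX 2.0000 tΔY 1.1547
    t=0.7736 [y] (7,4)
    t=1.4800 [x] (6,4)
    t=1.9283 [y] (6,5) — stop
  → r_1 = 1.9283
beam 2: φ=-45°, α=210°
  cosα=-0.8660 sinα=-0.5000 | (7,3) | tMaxX 0.8545 tMaxY 0.6600 | tΔX 1.1547 tΔY 2.0000
    t=0.6600 [y] (7,2) — stop
  → r_2 = 0.6600
beam 3: φ=45°, α=300°
  cosα=0.5000 sinα=-0.8660 | (7,3) | tMaxX 0.5200 tMaxY 0.3811 | tΔX 2.0000 tΔY 1.1547
    t=0.3811 [y] (7,2) — stop
  → r_3 = 0.3811
beam 4: φ=135°, α=30°
  cosα=0.8660 sinα=0.5000 | (7,3) | tMaxX 0.3002 tMaxY 1.3400 | tΔX 1.1547 tΔY 2.0000
    t=0.3002 [x] (8,3) — stop
  → r_4 = 0.3002

ranges = [1.9283, 0.6600, 0.3811, 0.3002]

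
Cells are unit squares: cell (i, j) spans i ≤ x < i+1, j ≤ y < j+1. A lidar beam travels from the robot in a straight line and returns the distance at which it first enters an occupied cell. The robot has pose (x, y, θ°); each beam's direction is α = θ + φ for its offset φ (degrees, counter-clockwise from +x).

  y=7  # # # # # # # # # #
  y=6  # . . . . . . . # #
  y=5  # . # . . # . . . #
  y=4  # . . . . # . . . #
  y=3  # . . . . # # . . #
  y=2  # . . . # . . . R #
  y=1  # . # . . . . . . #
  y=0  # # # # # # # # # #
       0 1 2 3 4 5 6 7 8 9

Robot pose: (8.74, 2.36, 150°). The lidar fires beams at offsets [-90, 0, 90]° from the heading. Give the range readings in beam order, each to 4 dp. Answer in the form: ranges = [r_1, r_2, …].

ranges = [0.5200, 2.0092, 1.5704]

beam 1: φ=-90°, α=60°
  d=(0.5000,0.8660)  start (8,2)  tX=0.5200 tY=0.7390  stride 1/|dx|=2.0000 1/|dy|=1.1547
    cross x-line → (9,2), t=0.5200 (wall)
  → r_1 = 0.5200
beam 2: φ=0°, α=150°
  d=(-0.8660,0.5000)  start (8,2)  tX=0.8545 tY=1.2800  stride 1/|dx|=1.1547 1/|dy|=2.0000
    cross x-line → (7,2), t=0.8545
    cross y-line → (7,3), t=1.2800
    cross x-line → (6,3), t=2.0092 (wall)
  → r_2 = 2.0092
beam 3: φ=90°, α=240°
  d=(-0.5000,-0.8660)  start (8,2)  tX=1.4800 tY=0.4157  stride 1/|dx|=2.0000 1/|dy|=1.1547
    cross y-line → (8,1), t=0.4157
    cross x-line → (7,1), t=1.4800
    cross y-line → (7,0), t=1.5704 (wall)
  → r_3 = 1.5704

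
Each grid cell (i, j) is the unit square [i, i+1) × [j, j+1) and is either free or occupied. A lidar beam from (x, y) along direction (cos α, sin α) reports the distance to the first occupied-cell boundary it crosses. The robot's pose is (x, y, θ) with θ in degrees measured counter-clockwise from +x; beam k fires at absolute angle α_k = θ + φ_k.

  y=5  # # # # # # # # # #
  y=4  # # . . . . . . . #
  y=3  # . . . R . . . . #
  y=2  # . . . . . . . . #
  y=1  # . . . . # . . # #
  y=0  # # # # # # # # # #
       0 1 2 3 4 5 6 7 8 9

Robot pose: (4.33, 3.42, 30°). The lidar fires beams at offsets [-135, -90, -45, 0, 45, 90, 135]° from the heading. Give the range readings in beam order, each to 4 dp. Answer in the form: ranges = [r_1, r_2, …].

beam 1: φ=-135°, α=255°
  d=(-0.2588,-0.9659)  start (4,3)  tX=1.2750 tY=0.4348  stride 1/|dx|=3.8637 1/|dy|=1.0353
    cross y-line → (4,2), t=0.4348
    cross x-line → (3,2), t=1.2750
    cross y-line → (3,1), t=1.4701
    cross y-line → (3,0), t=2.5054 (wall)
  → r_1 = 2.5054
beam 2: φ=-90°, α=300°
  d=(0.5000,-0.8660)  start (4,3)  tX=1.3400 tY=0.4850  stride 1/|dx|=2.0000 1/|dy|=1.1547
    cross y-line → (4,2), t=0.4850
    cross x-line → (5,2), t=1.3400
    cross y-line → (5,1), t=1.6397 (wall)
  → r_2 = 1.6397
beam 3: φ=-45°, α=345°
  d=(0.9659,-0.2588)  start (4,3)  tX=0.6936 tY=1.6228  stride 1/|dx|=1.0353 1/|dy|=3.8637
    cross x-line → (5,3), t=0.6936
    cross y-line → (5,2), t=1.6228
    cross x-line → (6,2), t=1.7289
    cross x-line → (7,2), t=2.7642
    cross x-line → (8,2), t=3.7995
    cross x-line → (9,2), t=4.8347 (wall)
  → r_3 = 4.8347
beam 4: φ=0°, α=30°
  d=(0.8660,0.5000)  start (4,3)  tX=0.7736 tY=1.1600  stride 1/|dx|=1.1547 1/|dy|=2.0000
    cross x-line → (5,3), t=0.7736
    cross y-line → (5,4), t=1.1600
    cross x-line → (6,4), t=1.9283
    cross x-line → (7,4), t=3.0831
    cross y-line → (7,5), t=3.1600 (wall)
  → r_4 = 3.1600
beam 5: φ=45°, α=75°
  d=(0.2588,0.9659)  start (4,3)  tX=2.5887 tY=0.6005  stride 1/|dx|=3.8637 1/|dy|=1.0353
    cross y-line → (4,4), t=0.6005
    cross y-line → (4,5), t=1.6357 (wall)
  → r_5 = 1.6357
beam 6: φ=90°, α=120°
  d=(-0.5000,0.8660)  start (4,3)  tX=0.6600 tY=0.6697  stride 1/|dx|=2.0000 1/|dy|=1.1547
    cross x-line → (3,3), t=0.6600
    cross y-line → (3,4), t=0.6697
    cross y-line → (3,5), t=1.8244 (wall)
  → r_6 = 1.8244
beam 7: φ=135°, α=165°
  d=(-0.9659,0.2588)  start (4,3)  tX=0.3416 tY=2.2409  stride 1/|dx|=1.0353 1/|dy|=3.8637
    cross x-line → (3,3), t=0.3416
    cross x-line → (2,3), t=1.3769
    cross y-line → (2,4), t=2.2409
    cross x-line → (1,4), t=2.4122 (wall)
  → r_7 = 2.4122

ranges = [2.5054, 1.6397, 4.8347, 3.1600, 1.6357, 1.8244, 2.4122]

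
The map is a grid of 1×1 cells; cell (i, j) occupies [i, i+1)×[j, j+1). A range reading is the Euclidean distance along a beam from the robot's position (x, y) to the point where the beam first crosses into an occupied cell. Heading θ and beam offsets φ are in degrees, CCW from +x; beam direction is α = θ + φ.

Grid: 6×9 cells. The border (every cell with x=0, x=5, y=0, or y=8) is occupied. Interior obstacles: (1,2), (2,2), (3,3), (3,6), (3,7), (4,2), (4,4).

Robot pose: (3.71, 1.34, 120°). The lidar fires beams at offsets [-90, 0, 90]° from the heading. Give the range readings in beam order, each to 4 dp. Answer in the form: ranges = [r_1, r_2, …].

ranges = [1.3200, 1.4200, 0.6800]

beam 1: φ=-90°, α=30°
  cosα=0.8660 sinα=0.5000 | (3,1) | tMaxX 0.3349 tMaxY 1.3200 | tΔX 1.1547 tΔY 2.0000
    t=0.3349 [x] (4,1)
    t=1.3200 [y] (4,2) — stop
  → r_1 = 1.3200
beam 2: φ=0°, α=120°
  cosα=-0.5000 sinα=0.8660 | (3,1) | tMaxX 1.4200 tMaxY 0.7621 | tΔX 2.0000 tΔY 1.1547
    t=0.7621 [y] (3,2)
    t=1.4200 [x] (2,2) — stop
  → r_2 = 1.4200
beam 3: φ=90°, α=210°
  cosα=-0.8660 sinα=-0.5000 | (3,1) | tMaxX 0.8198 tMaxY 0.6800 | tΔX 1.1547 tΔY 2.0000
    t=0.6800 [y] (3,0) — stop
  → r_3 = 0.6800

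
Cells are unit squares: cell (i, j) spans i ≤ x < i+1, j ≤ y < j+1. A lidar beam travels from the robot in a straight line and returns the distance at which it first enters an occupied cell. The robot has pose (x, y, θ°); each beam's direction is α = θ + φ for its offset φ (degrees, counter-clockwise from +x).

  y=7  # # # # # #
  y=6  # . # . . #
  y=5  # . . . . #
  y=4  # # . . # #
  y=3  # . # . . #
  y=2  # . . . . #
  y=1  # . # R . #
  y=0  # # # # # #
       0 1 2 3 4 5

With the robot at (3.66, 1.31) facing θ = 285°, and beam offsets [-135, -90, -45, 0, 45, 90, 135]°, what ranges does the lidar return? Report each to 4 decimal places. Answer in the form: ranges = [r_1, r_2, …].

ranges = [0.7621, 0.6833, 0.3580, 0.3209, 0.6200, 1.3873, 2.6800]

beam 1: φ=-135°, α=150°
  direction (-0.8660, 0.5000); cell (3,1); t to first gridline: x 0.7621, y 1.3800 (then +1.1547 / +2.0000)
    (2,1) via x @ 0.7621  # hit
  → r_1 = 0.7621
beam 2: φ=-90°, α=195°
  direction (-0.9659, -0.2588); cell (3,1); t to first gridline: x 0.6833, y 1.1977 (then +1.0353 / +3.8637)
    (2,1) via x @ 0.6833  # hit
  → r_2 = 0.6833
beam 3: φ=-45°, α=240°
  direction (-0.5000, -0.8660); cell (3,1); t to first gridline: x 1.3200, y 0.3580 (then +2.0000 / +1.1547)
    (3,0) via y @ 0.3580  # hit
  → r_3 = 0.3580
beam 4: φ=0°, α=285°
  direction (0.2588, -0.9659); cell (3,1); t to first gridline: x 1.3137, y 0.3209 (then +3.8637 / +1.0353)
    (3,0) via y @ 0.3209  # hit
  → r_4 = 0.3209
beam 5: φ=45°, α=330°
  direction (0.8660, -0.5000); cell (3,1); t to first gridline: x 0.3926, y 0.6200 (then +1.1547 / +2.0000)
    (4,1) via x @ 0.3926
    (4,0) via y @ 0.6200  # hit
  → r_5 = 0.6200
beam 6: φ=90°, α=15°
  direction (0.9659, 0.2588); cell (3,1); t to first gridline: x 0.3520, y 2.6660 (then +1.0353 / +3.8637)
    (4,1) via x @ 0.3520
    (5,1) via x @ 1.3873  # hit
  → r_6 = 1.3873
beam 7: φ=135°, α=60°
  direction (0.5000, 0.8660); cell (3,1); t to first gridline: x 0.6800, y 0.7967 (then +2.0000 / +1.1547)
    (4,1) via x @ 0.6800
    (4,2) via y @ 0.7967
    (4,3) via y @ 1.9514
    (5,3) via x @ 2.6800  # hit
  → r_7 = 2.6800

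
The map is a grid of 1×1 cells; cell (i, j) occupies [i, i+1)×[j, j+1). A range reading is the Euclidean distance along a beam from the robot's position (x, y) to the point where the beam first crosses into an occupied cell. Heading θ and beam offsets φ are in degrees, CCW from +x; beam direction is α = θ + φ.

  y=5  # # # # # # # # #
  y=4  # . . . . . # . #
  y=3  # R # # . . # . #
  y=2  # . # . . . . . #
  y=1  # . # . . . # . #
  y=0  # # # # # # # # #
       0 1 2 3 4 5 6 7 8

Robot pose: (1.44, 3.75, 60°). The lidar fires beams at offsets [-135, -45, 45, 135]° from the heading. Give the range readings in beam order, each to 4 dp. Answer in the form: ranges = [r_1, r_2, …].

ranges = [2.1637, 0.5798, 1.2941, 0.4555]

beam 1: φ=-135°, α=285°
  direction (0.2588, -0.9659); cell (1,3); t to first gridline: x 2.1637, y 0.7765 (then +3.8637 / +1.0353)
    (1,2) via y @ 0.7765
    (1,1) via y @ 1.8117
    (2,1) via x @ 2.1637  # hit
  → r_1 = 2.1637
beam 2: φ=-45°, α=15°
  direction (0.9659, 0.2588); cell (1,3); t to first gridline: x 0.5798, y 0.9659 (then +1.0353 / +3.8637)
    (2,3) via x @ 0.5798  # hit
  → r_2 = 0.5798
beam 3: φ=45°, α=105°
  direction (-0.2588, 0.9659); cell (1,3); t to first gridline: x 1.7000, y 0.2588 (then +3.8637 / +1.0353)
    (1,4) via y @ 0.2588
    (1,5) via y @ 1.2941  # hit
  → r_3 = 1.2941
beam 4: φ=135°, α=195°
  direction (-0.9659, -0.2588); cell (1,3); t to first gridline: x 0.4555, y 2.8978 (then +1.0353 / +3.8637)
    (0,3) via x @ 0.4555  # hit
  → r_4 = 0.4555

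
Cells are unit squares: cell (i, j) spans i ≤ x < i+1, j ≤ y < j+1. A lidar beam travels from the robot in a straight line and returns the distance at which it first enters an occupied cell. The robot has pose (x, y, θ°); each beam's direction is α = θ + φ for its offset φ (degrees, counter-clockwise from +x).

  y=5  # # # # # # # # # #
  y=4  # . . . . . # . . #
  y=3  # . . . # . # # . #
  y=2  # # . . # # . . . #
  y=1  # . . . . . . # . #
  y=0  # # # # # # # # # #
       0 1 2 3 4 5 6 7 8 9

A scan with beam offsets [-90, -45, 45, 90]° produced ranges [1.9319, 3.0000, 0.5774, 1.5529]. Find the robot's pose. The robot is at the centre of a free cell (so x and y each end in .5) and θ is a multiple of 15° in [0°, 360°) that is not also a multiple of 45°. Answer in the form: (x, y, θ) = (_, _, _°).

The pose lattice has 24·16 = 384 candidates. Test each by forward raycasting.
  (4.5, 1.5, 255°): beam 1 = 2.5882 ≠ 1.9319 ✗
  (2.5, 1.5, 75°): beam 2 = 1.7321 ≠ 3.0000 ✗
  (3.5, 1.5, 255°): beam 2 = 1.0000 ≠ 3.0000 ✗
  …
  (4.5, 4.5, 255°): r_1=1.9319, r_2=3.0000, r_3=0.5774, r_4=1.5529 — all match ✓
No second candidate reproduces the full scan.

(x, y, θ) = (4.5, 4.5, 255°)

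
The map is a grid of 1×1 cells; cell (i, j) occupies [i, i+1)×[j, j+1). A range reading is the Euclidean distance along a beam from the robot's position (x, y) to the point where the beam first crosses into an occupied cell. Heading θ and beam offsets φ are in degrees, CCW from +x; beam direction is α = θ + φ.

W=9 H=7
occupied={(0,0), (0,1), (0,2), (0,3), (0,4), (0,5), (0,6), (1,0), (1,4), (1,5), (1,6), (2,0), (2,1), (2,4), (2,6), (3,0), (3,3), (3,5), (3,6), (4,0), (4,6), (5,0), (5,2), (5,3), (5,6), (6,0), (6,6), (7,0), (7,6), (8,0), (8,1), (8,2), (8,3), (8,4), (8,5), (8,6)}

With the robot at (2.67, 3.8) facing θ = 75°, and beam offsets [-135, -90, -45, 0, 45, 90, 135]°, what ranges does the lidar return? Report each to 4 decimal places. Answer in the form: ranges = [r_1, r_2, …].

beam 1: φ=-135°, α=300°
  d=(0.5000,-0.8660)  start (2,3)  tX=0.6600 tY=0.9238  stride 1/|dx|=2.0000 1/|dy|=1.1547
    cross x-line → (3,3), t=0.6600 (wall)
  → r_1 = 0.6600
beam 2: φ=-90°, α=345°
  d=(0.9659,-0.2588)  start (2,3)  tX=0.3416 tY=3.0910  stride 1/|dx|=1.0353 1/|dy|=3.8637
    cross x-line → (3,3), t=0.3416 (wall)
  → r_2 = 0.3416
beam 3: φ=-45°, α=30°
  d=(0.8660,0.5000)  start (2,3)  tX=0.3811 tY=0.4000  stride 1/|dx|=1.1547 1/|dy|=2.0000
    cross x-line → (3,3), t=0.3811 (wall)
  → r_3 = 0.3811
beam 4: φ=0°, α=75°
  d=(0.2588,0.9659)  start (2,3)  tX=1.2750 tY=0.2071  stride 1/|dx|=3.8637 1/|dy|=1.0353
    cross y-line → (2,4), t=0.2071 (wall)
  → r_4 = 0.2071
beam 5: φ=45°, α=120°
  d=(-0.5000,0.8660)  start (2,3)  tX=1.3400 tY=0.2309  stride 1/|dx|=2.0000 1/|dy|=1.1547
    cross y-line → (2,4), t=0.2309 (wall)
  → r_5 = 0.2309
beam 6: φ=90°, α=165°
  d=(-0.9659,0.2588)  start (2,3)  tX=0.6936 tY=0.7727  stride 1/|dx|=1.0353 1/|dy|=3.8637
    cross x-line → (1,3), t=0.6936
    cross y-line → (1,4), t=0.7727 (wall)
  → r_6 = 0.7727
beam 7: φ=135°, α=210°
  d=(-0.8660,-0.5000)  start (2,3)  tX=0.7736 tY=1.6000  stride 1/|dx|=1.1547 1/|dy|=2.0000
    cross x-line → (1,3), t=0.7736
    cross y-line → (1,2), t=1.6000
    cross x-line → (0,2), t=1.9283 (wall)
  → r_7 = 1.9283

ranges = [0.6600, 0.3416, 0.3811, 0.2071, 0.2309, 0.7727, 1.9283]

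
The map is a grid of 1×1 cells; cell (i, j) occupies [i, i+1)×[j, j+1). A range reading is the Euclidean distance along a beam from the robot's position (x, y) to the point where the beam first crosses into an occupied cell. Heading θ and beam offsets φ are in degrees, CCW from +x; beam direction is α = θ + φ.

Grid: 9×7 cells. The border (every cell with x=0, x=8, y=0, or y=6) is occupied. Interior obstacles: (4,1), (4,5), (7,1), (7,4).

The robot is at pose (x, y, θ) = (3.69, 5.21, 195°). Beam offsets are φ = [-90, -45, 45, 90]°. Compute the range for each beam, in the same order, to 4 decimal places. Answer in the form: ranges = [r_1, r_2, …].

beam 1: φ=-90°, α=105°
  cosα=-0.2588 sinα=0.9659 | (3,5) | tMaxX 2.6660 tMaxY 0.8179 | tΔX 3.8637 tΔY 1.0353
    t=0.8179 [y] (3,6) — stop
  → r_1 = 0.8179
beam 2: φ=-45°, α=150°
  cosα=-0.8660 sinα=0.5000 | (3,5) | tMaxX 0.7967 tMaxY 1.5800 | tΔX 1.1547 tΔY 2.0000
    t=0.7967 [x] (2,5)
    t=1.5800 [y] (2,6) — stop
  → r_2 = 1.5800
beam 3: φ=45°, α=240°
  cosα=-0.5000 sinα=-0.8660 | (3,5) | tMaxX 1.3800 tMaxY 0.2425 | tΔX 2.0000 tΔY 1.1547
    t=0.2425 [y] (3,4)
    t=1.3800 [x] (2,4)
    t=1.3972 [y] (2,3)
    t=2.5519 [y] (2,2)
    t=3.3800 [x] (1,2)
    t=3.7066 [y] (1,1)
    t=4.8613 [y] (1,0) — stop
  → r_3 = 4.8613
beam 4: φ=90°, α=285°
  cosα=0.2588 sinα=-0.9659 | (3,5) | tMaxX 1.1977 tMaxY 0.2174 | tΔX 3.8637 tΔY 1.0353
    t=0.2174 [y] (3,4)
    t=1.1977 [x] (4,4)
    t=1.2527 [y] (4,3)
    t=2.2880 [y] (4,2)
    t=3.3232 [y] (4,1) — stop
  → r_4 = 3.3232

ranges = [0.8179, 1.5800, 4.8613, 3.3232]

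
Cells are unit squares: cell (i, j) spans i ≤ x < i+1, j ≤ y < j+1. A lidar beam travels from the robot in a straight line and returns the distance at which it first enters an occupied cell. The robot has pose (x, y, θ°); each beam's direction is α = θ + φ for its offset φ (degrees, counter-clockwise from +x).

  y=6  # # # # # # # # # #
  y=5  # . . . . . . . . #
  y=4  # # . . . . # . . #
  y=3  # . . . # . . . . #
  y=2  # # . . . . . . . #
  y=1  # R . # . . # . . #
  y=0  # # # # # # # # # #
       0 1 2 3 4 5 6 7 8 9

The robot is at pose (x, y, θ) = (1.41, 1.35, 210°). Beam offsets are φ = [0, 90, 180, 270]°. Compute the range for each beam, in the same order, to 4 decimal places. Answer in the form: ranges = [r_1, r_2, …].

ranges = [0.4734, 0.4041, 3.3000, 0.7506]

beam 1: φ=0°, α=210°
  direction (-0.8660, -0.5000); cell (1,1); t to first gridline: x 0.4734, y 0.7000 (then +1.1547 / +2.0000)
    (0,1) via x @ 0.4734  # hit
  → r_1 = 0.4734
beam 2: φ=90°, α=300°
  direction (0.5000, -0.8660); cell (1,1); t to first gridline: x 1.1800, y 0.4041 (then +2.0000 / +1.1547)
    (1,0) via y @ 0.4041  # hit
  → r_2 = 0.4041
beam 3: φ=180°, α=30°
  direction (0.8660, 0.5000); cell (1,1); t to first gridline: x 0.6813, y 1.3000 (then +1.1547 / +2.0000)
    (2,1) via x @ 0.6813
    (2,2) via y @ 1.3000
    (3,2) via x @ 1.8360
    (4,2) via x @ 2.9907
    (4,3) via y @ 3.3000  # hit
  → r_3 = 3.3000
beam 4: φ=270°, α=120°
  direction (-0.5000, 0.8660); cell (1,1); t to first gridline: x 0.8200, y 0.7506 (then +2.0000 / +1.1547)
    (1,2) via y @ 0.7506  # hit
  → r_4 = 0.7506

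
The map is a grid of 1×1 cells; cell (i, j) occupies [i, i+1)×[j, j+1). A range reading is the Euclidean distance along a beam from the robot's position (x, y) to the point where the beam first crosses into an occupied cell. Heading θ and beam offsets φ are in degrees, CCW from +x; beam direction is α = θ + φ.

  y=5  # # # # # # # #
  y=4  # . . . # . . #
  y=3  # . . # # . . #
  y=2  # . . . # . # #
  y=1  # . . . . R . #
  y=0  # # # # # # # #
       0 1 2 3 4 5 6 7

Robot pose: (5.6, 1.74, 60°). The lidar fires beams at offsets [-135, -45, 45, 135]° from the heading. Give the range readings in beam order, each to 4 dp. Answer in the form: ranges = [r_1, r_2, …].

ranges = [0.7661, 1.0046, 2.3182, 2.8591]

beam 1: φ=-135°, α=285°
  cosα=0.2588 sinα=-0.9659 | (5,1) | tMaxX 1.5455 tMaxY 0.7661 | tΔX 3.8637 tΔY 1.0353
    t=0.7661 [y] (5,0) — stop
  → r_1 = 0.7661
beam 2: φ=-45°, α=15°
  cosα=0.9659 sinα=0.2588 | (5,1) | tMaxX 0.4141 tMaxY 1.0046 | tΔX 1.0353 tΔY 3.8637
    t=0.4141 [x] (6,1)
    t=1.0046 [y] (6,2) — stop
  → r_2 = 1.0046
beam 3: φ=45°, α=105°
  cosα=-0.2588 sinα=0.9659 | (5,1) | tMaxX 2.3182 tMaxY 0.2692 | tΔX 3.8637 tΔY 1.0353
    t=0.2692 [y] (5,2)
    t=1.3044 [y] (5,3)
    t=2.3182 [x] (4,3) — stop
  → r_3 = 2.3182
beam 4: φ=135°, α=195°
  cosα=-0.9659 sinα=-0.2588 | (5,1) | tMaxX 0.6212 tMaxY 2.8591 | tΔX 1.0353 tΔY 3.8637
    t=0.6212 [x] (4,1)
    t=1.6564 [x] (3,1)
    t=2.6917 [x] (2,1)
    t=2.8591 [y] (2,0) — stop
  → r_4 = 2.8591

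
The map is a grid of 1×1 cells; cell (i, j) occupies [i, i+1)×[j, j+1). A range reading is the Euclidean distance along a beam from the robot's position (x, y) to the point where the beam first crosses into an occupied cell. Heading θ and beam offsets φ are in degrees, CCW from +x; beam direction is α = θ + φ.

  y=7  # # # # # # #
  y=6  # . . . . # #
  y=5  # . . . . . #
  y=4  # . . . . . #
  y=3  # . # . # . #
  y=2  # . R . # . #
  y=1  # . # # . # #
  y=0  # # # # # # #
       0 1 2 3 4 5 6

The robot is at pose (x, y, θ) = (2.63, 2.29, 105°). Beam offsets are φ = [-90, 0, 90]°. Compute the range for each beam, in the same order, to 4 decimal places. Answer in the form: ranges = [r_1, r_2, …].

beam 1: φ=-90°, α=15°
  direction (0.9659, 0.2588); cell (2,2); t to first gridline: x 0.3831, y 2.7432 (then +1.0353 / +3.8637)
    (3,2) via x @ 0.3831
    (4,2) via x @ 1.4183  # hit
  → r_1 = 1.4183
beam 2: φ=0°, α=105°
  direction (-0.2588, 0.9659); cell (2,2); t to first gridline: x 2.4341, y 0.7350 (then +3.8637 / +1.0353)
    (2,3) via y @ 0.7350  # hit
  → r_2 = 0.7350
beam 3: φ=90°, α=195°
  direction (-0.9659, -0.2588); cell (2,2); t to first gridline: x 0.6522, y 1.1205 (then +1.0353 / +3.8637)
    (1,2) via x @ 0.6522
    (1,1) via y @ 1.1205
    (0,1) via x @ 1.6875  # hit
  → r_3 = 1.6875

ranges = [1.4183, 0.7350, 1.6875]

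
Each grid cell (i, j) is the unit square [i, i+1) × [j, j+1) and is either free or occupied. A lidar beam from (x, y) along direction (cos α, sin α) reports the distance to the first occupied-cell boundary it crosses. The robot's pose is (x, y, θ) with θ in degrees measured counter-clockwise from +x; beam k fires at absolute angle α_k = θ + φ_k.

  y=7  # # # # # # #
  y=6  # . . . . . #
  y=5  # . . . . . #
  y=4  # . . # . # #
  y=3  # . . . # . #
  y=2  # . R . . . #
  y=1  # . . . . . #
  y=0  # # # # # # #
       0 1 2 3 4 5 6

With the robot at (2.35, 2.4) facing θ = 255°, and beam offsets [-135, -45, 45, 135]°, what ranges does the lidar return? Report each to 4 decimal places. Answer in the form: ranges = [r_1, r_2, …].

ranges = [2.7000, 1.5588, 1.6166, 1.9053]

beam 1: φ=-135°, α=120°
  direction (-0.5000, 0.8660); cell (2,2); t to first gridline: x 0.7000, y 0.6928 (then +2.0000 / +1.1547)
    (2,3) via y @ 0.6928
    (1,3) via x @ 0.7000
    (1,4) via y @ 1.8475
    (0,4) via x @ 2.7000  # hit
  → r_1 = 2.7000
beam 2: φ=-45°, α=210°
  direction (-0.8660, -0.5000); cell (2,2); t to first gridline: x 0.4041, y 0.8000 (then +1.1547 / +2.0000)
    (1,2) via x @ 0.4041
    (1,1) via y @ 0.8000
    (0,1) via x @ 1.5588  # hit
  → r_2 = 1.5588
beam 3: φ=45°, α=300°
  direction (0.5000, -0.8660); cell (2,2); t to first gridline: x 1.3000, y 0.4619 (then +2.0000 / +1.1547)
    (2,1) via y @ 0.4619
    (3,1) via x @ 1.3000
    (3,0) via y @ 1.6166  # hit
  → r_3 = 1.6166
beam 4: φ=135°, α=30°
  direction (0.8660, 0.5000); cell (2,2); t to first gridline: x 0.7506, y 1.2000 (then +1.1547 / +2.0000)
    (3,2) via x @ 0.7506
    (3,3) via y @ 1.2000
    (4,3) via x @ 1.9053  # hit
  → r_4 = 1.9053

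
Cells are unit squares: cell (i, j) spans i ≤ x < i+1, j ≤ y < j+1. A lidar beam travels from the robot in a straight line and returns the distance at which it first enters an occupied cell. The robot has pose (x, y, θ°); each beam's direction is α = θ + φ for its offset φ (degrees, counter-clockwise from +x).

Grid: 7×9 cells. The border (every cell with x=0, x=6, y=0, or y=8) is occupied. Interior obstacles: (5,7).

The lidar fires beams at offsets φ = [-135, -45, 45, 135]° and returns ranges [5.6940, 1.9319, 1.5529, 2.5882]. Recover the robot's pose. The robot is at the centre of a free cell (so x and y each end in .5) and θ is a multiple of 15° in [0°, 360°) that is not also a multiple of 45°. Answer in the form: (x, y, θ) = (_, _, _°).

(x, y, θ) = (3.5, 6.5, 60°)

Enumerate (i+0.5, j+0.5, θ) over the 34 free cells and 16 admissible headings. For each, cast all 4 beams and compare to the given ranges.
  (4.5, 7.5, 165°): beam 1 = 0.5774 ≠ 5.6940 ✗
  (1.5, 5.5, 345°): beam 1 = 0.5774 ≠ 5.6940 ✗
  (3.5, 6.5, 330°): beam 1 = 2.5882 ≠ 5.6940 ✗
  (4.5, 7.5, 60°): beam 1 = 5.7956 ≠ 5.6940 ✗
  …
  (3.5, 6.5, 60°): r_1=5.6940, r_2=1.9319, r_3=1.5529, r_4=2.5882 — all match ✓
Unique over the lattice → pose = (3.5, 6.5, 60°).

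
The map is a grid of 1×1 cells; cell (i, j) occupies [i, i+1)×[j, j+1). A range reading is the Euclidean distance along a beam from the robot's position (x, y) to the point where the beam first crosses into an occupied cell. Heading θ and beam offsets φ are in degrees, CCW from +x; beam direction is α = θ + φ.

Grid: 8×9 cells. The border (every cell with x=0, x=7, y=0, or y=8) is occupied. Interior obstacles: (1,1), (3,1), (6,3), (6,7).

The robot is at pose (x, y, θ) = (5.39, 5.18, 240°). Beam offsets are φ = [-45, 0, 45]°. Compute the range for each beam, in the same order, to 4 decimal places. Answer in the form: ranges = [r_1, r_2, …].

beam 1: φ=-45°, α=195°
  dir = (cos 195°, sin 195°) = (-0.9659, -0.2588); from cell (5,5)
  next x-line at t=0.4038, next y-line at t=0.6955; Δt_x=1.0353, Δt_y=3.8637
    x: enter (4,5) at t=0.4038
    y: enter (4,4) at t=0.6955
    x: enter (3,4) at t=1.4390
    x: enter (2,4) at t=2.4743
    x: enter (1,4) at t=3.5096
    x: enter (0,4) at t=4.5449 ← occupied
  → r_1 = 4.5449
beam 2: φ=0°, α=240°
  dir = (cos 240°, sin 240°) = (-0.5000, -0.8660); from cell (5,5)
  next x-line at t=0.7800, next y-line at t=0.2078; Δt_x=2.0000, Δt_y=1.1547
    y: enter (5,4) at t=0.2078
    x: enter (4,4) at t=0.7800
    y: enter (4,3) at t=1.3625
    y: enter (4,2) at t=2.5172
    x: enter (3,2) at t=2.7800
    y: enter (3,1) at t=3.6719 ← occupied
  → r_2 = 3.6719
beam 3: φ=45°, α=285°
  dir = (cos 285°, sin 285°) = (0.2588, -0.9659); from cell (5,5)
  next x-line at t=2.3569, next y-line at t=0.1863; Δt_x=3.8637, Δt_y=1.0353
    y: enter (5,4) at t=0.1863
    y: enter (5,3) at t=1.2216
    y: enter (5,2) at t=2.2569
    x: enter (6,2) at t=2.3569
    y: enter (6,1) at t=3.2922
    y: enter (6,0) at t=4.3275 ← occupied
  → r_3 = 4.3275

ranges = [4.5449, 3.6719, 4.3275]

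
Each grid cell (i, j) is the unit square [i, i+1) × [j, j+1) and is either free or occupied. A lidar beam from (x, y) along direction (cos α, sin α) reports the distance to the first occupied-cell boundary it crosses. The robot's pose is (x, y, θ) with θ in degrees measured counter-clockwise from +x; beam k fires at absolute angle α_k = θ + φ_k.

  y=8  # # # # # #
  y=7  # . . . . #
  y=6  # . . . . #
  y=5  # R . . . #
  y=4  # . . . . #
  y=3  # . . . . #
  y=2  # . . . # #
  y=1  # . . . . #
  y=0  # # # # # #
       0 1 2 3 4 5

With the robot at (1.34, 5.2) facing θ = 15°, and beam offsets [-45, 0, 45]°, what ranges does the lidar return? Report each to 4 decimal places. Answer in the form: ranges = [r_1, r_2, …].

ranges = [4.2262, 3.7891, 3.2332]

beam 1: φ=-45°, α=330°
  direction (0.8660, -0.5000); cell (1,5); t to first gridline: x 0.7621, y 0.4000 (then +1.1547 / +2.0000)
    (1,4) via y @ 0.4000
    (2,4) via x @ 0.7621
    (3,4) via x @ 1.9168
    (3,3) via y @ 2.4000
    (4,3) via x @ 3.0715
    (5,3) via x @ 4.2262  # hit
  → r_1 = 4.2262
beam 2: φ=0°, α=15°
  direction (0.9659, 0.2588); cell (1,5); t to first gridline: x 0.6833, y 3.0910 (then +1.0353 / +3.8637)
    (2,5) via x @ 0.6833
    (3,5) via x @ 1.7186
    (4,5) via x @ 2.7538
    (4,6) via y @ 3.0910
    (5,6) via x @ 3.7891  # hit
  → r_2 = 3.7891
beam 3: φ=45°, α=60°
  direction (0.5000, 0.8660); cell (1,5); t to first gridline: x 1.3200, y 0.9238 (then +2.0000 / +1.1547)
    (1,6) via y @ 0.9238
    (2,6) via x @ 1.3200
    (2,7) via y @ 2.0785
    (2,8) via y @ 3.2332  # hit
  → r_3 = 3.2332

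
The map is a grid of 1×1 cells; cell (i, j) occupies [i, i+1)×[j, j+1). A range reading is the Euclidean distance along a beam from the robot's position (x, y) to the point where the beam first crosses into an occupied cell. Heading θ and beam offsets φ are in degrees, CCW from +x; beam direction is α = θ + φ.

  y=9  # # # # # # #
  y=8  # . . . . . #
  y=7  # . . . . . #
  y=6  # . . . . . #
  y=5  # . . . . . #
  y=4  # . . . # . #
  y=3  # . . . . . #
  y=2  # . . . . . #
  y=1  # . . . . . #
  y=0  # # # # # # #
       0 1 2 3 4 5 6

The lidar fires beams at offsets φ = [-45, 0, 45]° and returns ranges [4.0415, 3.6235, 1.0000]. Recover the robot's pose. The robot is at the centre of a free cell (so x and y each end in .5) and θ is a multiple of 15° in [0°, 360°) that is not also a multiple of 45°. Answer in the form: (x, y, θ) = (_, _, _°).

Candidates: 39 free-cell centres × 16 headings = 624 poses. Raycast each; keep the one whose scan matches to 4 dp.
  (2.5, 8.5, 75°): beam 1 = 1.0000 ≠ 4.0415 ✗
  (1.5, 4.5, 240°): beam 1 = 0.5176 ≠ 4.0415 ✗
  (2.5, 7.5, 330°): beam 1 = 6.7293 ≠ 4.0415 ✗
  (3.5, 1.5, 240°): beam 1 = 1.9319 ≠ 4.0415 ✗
  (4.5, 8.5, 345°): beam 1 = 3.0000 ≠ 4.0415 ✗
  …
  (2.5, 8.5, 345°): r_1=4.0415, r_2=3.6235, r_3=1.0000 — all match ✓
Only this pose fits every beam.

(x, y, θ) = (2.5, 8.5, 345°)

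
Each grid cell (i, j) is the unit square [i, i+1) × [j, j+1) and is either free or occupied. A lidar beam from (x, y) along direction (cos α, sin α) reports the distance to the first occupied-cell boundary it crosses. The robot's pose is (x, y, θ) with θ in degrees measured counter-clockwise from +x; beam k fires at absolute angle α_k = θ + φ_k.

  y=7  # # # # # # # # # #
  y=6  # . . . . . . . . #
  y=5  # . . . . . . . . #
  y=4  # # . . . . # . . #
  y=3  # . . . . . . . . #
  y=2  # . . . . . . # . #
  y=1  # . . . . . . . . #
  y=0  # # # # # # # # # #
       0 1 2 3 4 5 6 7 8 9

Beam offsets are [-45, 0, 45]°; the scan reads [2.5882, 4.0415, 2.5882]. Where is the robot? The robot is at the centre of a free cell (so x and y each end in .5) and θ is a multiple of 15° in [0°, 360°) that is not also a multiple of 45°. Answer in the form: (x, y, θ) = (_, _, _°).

Candidates: 45 free-cell centres × 16 headings = 720 poses. Raycast each; keep the one whose scan matches to 4 dp.
  (6.5, 1.5, 75°): beam 1 = 1.0000 ≠ 2.5882 ✗
  (8.5, 4.5, 150°): beam 2 = 5.0000 ≠ 4.0415 ✗
  (6.5, 6.5, 30°): beam 2 = 1.0000 ≠ 4.0415 ✗
  (3.5, 6.5, 75°): beam 1 = 1.0000 ≠ 2.5882 ✗
  (3.5, 2.5, 105°): beam 1 = 5.1962 ≠ 2.5882 ✗
  …
  (4.5, 3.5, 210°): r_1=2.5882, r_2=4.0415, r_3=2.5882 — all match ✓
No second candidate reproduces the full scan.

(x, y, θ) = (4.5, 3.5, 210°)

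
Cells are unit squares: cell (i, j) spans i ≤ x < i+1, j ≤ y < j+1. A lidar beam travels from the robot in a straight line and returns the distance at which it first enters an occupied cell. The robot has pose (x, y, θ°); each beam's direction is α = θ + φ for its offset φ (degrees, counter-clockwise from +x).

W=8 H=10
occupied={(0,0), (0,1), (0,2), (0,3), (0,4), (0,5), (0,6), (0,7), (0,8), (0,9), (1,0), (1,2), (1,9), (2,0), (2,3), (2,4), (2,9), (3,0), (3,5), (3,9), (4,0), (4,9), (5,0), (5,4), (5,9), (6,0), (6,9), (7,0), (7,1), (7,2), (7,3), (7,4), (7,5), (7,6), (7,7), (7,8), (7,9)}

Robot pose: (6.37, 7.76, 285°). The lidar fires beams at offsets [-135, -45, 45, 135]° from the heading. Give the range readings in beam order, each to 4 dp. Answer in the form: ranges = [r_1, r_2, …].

ranges = [2.4800, 7.8058, 0.7275, 1.2600]

beam 1: φ=-135°, α=150°
  cosα=-0.8660 sinα=0.5000 | (6,7) | tMaxX 0.4272 tMaxY 0.4800 | tΔX 1.1547 tΔY 2.0000
    t=0.4272 [x] (5,7)
    t=0.4800 [y] (5,8)
    t=1.5819 [x] (4,8)
    t=2.4800 [y] (4,9) — stop
  → r_1 = 2.4800
beam 2: φ=-45°, α=240°
  cosα=-0.5000 sinα=-0.8660 | (6,7) | tMaxX 0.7400 tMaxY 0.8776 | tΔX 2.0000 tΔY 1.1547
    t=0.7400 [x] (5,7)
    t=0.8776 [y] (5,6)
    t=2.0323 [y] (5,5)
    t=2.7400 [x] (4,5)
    t=3.1870 [y] (4,4)
    t=4.3417 [y] (4,3)
    t=4.7400 [x] (3,3)
    t=5.4964 [y] (3,2)
    t=6.6511 [y] (3,1)
    t=6.7400 [x] (2,1)
    t=7.8058 [y] (2,0) — stop
  → r_2 = 7.8058
beam 3: φ=45°, α=330°
  cosα=0.8660 sinα=-0.5000 | (6,7) | tMaxX 0.7275 tMaxY 1.5200 | tΔX 1.1547 tΔY 2.0000
    t=0.7275 [x] (7,7) — stop
  → r_3 = 0.7275
beam 4: φ=135°, α=60°
  cosα=0.5000 sinα=0.8660 | (6,7) | tMaxX 1.2600 tMaxY 0.2771 | tΔX 2.0000 tΔY 1.1547
    t=0.2771 [y] (6,8)
    t=1.2600 [x] (7,8) — stop
  → r_4 = 1.2600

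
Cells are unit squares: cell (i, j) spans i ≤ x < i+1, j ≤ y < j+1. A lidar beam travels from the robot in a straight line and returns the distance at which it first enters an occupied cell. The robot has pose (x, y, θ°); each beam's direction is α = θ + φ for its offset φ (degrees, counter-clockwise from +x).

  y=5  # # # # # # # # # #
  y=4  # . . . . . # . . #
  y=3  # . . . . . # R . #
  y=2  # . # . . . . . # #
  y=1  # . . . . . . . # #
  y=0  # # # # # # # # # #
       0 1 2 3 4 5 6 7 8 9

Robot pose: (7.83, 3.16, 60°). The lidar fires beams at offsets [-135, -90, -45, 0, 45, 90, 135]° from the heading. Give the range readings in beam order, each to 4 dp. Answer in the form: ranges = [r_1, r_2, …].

beam 1: φ=-135°, α=285°
  d=(0.2588,-0.9659)  start (7,3)  tX=0.6568 tY=0.1656  stride 1/|dx|=3.8637 1/|dy|=1.0353
    cross y-line → (7,2), t=0.1656
    cross x-line → (8,2), t=0.6568 (wall)
  → r_1 = 0.6568
beam 2: φ=-90°, α=330°
  d=(0.8660,-0.5000)  start (7,3)  tX=0.1963 tY=0.3200  stride 1/|dx|=1.1547 1/|dy|=2.0000
    cross x-line → (8,3), t=0.1963
    cross y-line → (8,2), t=0.3200 (wall)
  → r_2 = 0.3200
beam 3: φ=-45°, α=15°
  d=(0.9659,0.2588)  start (7,3)  tX=0.1760 tY=3.2455  stride 1/|dx|=1.0353 1/|dy|=3.8637
    cross x-line → (8,3), t=0.1760
    cross x-line → (9,3), t=1.2113 (wall)
  → r_3 = 1.2113
beam 4: φ=0°, α=60°
  d=(0.5000,0.8660)  start (7,3)  tX=0.3400 tY=0.9699  stride 1/|dx|=2.0000 1/|dy|=1.1547
    cross x-line → (8,3), t=0.3400
    cross y-line → (8,4), t=0.9699
    cross y-line → (8,5), t=2.1246 (wall)
  → r_4 = 2.1246
beam 5: φ=45°, α=105°
  d=(-0.2588,0.9659)  start (7,3)  tX=3.2069 tY=0.8696  stride 1/|dx|=3.8637 1/|dy|=1.0353
    cross y-line → (7,4), t=0.8696
    cross y-line → (7,5), t=1.9049 (wall)
  → r_5 = 1.9049
beam 6: φ=90°, α=150°
  d=(-0.8660,0.5000)  start (7,3)  tX=0.9584 tY=1.6800  stride 1/|dx|=1.1547 1/|dy|=2.0000
    cross x-line → (6,3), t=0.9584 (wall)
  → r_6 = 0.9584
beam 7: φ=135°, α=195°
  d=(-0.9659,-0.2588)  start (7,3)  tX=0.8593 tY=0.6182  stride 1/|dx|=1.0353 1/|dy|=3.8637
    cross y-line → (7,2), t=0.6182
    cross x-line → (6,2), t=0.8593
    cross x-line → (5,2), t=1.8946
    cross x-line → (4,2), t=2.9298
    cross x-line → (3,2), t=3.9651
    cross y-line → (3,1), t=4.4819
    cross x-line → (2,1), t=5.0004
    cross x-line → (1,1), t=6.0357
    cross x-line → (0,1), t=7.0709 (wall)
  → r_7 = 7.0709

ranges = [0.6568, 0.3200, 1.2113, 2.1246, 1.9049, 0.9584, 7.0709]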